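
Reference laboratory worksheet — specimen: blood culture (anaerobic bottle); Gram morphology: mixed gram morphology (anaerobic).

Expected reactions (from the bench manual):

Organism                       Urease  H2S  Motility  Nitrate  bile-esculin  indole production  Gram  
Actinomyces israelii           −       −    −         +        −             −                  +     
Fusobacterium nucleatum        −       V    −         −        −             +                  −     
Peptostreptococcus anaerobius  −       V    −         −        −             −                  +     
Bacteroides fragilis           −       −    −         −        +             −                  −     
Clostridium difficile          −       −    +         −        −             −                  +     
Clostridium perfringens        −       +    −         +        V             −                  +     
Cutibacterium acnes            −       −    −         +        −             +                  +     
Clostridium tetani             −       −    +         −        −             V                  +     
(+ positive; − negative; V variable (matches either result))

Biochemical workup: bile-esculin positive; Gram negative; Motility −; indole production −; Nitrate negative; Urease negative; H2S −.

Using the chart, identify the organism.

Bacteroides fragilis

bile-esculin +: excludes 6 organisms — 2 left.
indole production −: all 2 remaining candidates are consistent.
Urease −: all 2 remaining candidates are consistent.
Gram −: excludes Clostridium perfringens — 1 left.
Motility −: the one remaining candidate is consistent.
H2S −: the one remaining candidate is consistent.
Nitrate −: the one remaining candidate is consistent.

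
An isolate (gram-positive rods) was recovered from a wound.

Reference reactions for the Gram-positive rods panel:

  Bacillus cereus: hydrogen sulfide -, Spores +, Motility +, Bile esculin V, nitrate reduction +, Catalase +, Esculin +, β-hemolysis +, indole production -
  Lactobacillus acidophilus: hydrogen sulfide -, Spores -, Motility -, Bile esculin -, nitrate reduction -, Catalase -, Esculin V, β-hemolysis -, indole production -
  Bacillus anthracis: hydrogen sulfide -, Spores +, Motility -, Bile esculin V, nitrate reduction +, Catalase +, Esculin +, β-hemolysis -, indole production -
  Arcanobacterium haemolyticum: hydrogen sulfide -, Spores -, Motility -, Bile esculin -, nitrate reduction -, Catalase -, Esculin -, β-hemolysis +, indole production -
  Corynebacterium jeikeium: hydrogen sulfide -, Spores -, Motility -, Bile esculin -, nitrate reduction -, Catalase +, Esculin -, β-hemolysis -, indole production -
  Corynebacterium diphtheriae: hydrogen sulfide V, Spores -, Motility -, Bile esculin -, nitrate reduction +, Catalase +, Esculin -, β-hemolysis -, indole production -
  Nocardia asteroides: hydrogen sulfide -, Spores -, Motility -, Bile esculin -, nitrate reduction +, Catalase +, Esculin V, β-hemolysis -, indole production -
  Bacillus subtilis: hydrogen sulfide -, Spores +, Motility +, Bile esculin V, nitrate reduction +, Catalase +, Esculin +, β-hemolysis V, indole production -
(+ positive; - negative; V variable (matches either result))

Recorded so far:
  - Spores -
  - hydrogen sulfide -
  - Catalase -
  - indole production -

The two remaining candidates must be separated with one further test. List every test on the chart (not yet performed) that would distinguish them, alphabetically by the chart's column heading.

β-hemolysis

hydrogen sulfide -: all 8 remaining candidates are consistent.
Spores -: excludes Bacillus cereus, Bacillus anthracis, Bacillus subtilis — 5 left.
indole production -: all 5 remaining candidates are consistent.
Catalase -: excludes Corynebacterium jeikeium, Corynebacterium diphtheriae, Nocardia asteroides — 2 left.
Two candidates remain: Arcanobacterium haemolyticum and Lactobacillus acidophilus.
  Motility: - vs - — same for both, does not separate.
  Bile esculin: - vs - — same for both, does not separate.
  nitrate reduction: - vs - — same for both, does not separate.
  Esculin: - vs V — variable for at least one, does not separate.
  β-hemolysis: Arcanobacterium haemolyticum +, Lactobacillus acidophilus - — discriminates.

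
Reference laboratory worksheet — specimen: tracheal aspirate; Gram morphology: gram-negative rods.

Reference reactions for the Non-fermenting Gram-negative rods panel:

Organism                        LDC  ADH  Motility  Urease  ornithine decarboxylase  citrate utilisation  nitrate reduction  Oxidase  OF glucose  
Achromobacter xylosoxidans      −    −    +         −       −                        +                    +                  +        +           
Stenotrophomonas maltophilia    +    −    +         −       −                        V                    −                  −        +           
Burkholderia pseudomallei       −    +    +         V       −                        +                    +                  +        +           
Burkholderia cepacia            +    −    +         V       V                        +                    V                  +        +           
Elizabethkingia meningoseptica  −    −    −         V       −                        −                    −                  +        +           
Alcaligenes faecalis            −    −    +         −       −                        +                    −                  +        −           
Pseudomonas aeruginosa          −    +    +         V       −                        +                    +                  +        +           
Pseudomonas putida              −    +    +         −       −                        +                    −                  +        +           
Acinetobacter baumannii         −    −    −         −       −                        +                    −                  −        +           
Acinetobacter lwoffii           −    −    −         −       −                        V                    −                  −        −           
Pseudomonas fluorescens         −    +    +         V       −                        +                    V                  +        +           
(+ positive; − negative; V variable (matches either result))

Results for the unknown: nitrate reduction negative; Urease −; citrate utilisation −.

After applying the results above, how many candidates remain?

citrate utilisation −: excludes 8 organisms — 3 left.
Urease −: all 3 remaining candidates are consistent.
nitrate reduction −: all 3 remaining candidates are consistent.
Still consistent: Acinetobacter lwoffii, Elizabethkingia meningoseptica, Stenotrophomonas maltophilia.

3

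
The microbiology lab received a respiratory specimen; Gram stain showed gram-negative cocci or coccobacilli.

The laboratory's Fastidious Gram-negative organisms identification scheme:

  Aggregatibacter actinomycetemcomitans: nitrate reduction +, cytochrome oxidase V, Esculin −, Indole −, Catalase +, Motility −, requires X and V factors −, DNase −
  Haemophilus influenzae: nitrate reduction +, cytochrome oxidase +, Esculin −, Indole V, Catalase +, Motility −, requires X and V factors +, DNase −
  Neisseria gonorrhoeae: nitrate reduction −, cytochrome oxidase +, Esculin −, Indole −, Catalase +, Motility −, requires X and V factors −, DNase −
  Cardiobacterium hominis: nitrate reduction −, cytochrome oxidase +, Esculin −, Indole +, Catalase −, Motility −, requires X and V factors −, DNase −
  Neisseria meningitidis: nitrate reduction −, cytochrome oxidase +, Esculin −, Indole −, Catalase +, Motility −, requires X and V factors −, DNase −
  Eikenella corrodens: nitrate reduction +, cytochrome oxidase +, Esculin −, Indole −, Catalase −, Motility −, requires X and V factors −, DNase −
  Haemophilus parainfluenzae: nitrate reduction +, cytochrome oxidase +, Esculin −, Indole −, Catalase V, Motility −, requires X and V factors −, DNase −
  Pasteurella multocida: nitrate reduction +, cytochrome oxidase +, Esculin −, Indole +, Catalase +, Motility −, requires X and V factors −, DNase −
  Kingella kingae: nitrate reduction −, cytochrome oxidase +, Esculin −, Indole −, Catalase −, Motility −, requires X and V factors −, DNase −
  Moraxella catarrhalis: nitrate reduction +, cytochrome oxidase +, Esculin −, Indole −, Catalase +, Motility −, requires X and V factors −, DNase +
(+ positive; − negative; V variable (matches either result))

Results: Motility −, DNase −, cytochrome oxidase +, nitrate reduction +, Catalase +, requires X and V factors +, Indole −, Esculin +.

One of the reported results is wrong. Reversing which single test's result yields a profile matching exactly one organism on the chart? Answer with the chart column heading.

As reported, no row in the chart matches all 8 reactions.
Reversing Catalase → still no organism matches.
Reversing DNase → still no organism matches.
Reversing Esculin (to −) → unique match: Haemophilus influenzae.
Reversing cytochrome oxidase → still no organism matches.
Reversing Indole → still no organism matches.
Reversing Motility → still no organism matches.
Reversing requires X and V factors → still no organism matches.
Reversing nitrate reduction → still no organism matches.

Esculin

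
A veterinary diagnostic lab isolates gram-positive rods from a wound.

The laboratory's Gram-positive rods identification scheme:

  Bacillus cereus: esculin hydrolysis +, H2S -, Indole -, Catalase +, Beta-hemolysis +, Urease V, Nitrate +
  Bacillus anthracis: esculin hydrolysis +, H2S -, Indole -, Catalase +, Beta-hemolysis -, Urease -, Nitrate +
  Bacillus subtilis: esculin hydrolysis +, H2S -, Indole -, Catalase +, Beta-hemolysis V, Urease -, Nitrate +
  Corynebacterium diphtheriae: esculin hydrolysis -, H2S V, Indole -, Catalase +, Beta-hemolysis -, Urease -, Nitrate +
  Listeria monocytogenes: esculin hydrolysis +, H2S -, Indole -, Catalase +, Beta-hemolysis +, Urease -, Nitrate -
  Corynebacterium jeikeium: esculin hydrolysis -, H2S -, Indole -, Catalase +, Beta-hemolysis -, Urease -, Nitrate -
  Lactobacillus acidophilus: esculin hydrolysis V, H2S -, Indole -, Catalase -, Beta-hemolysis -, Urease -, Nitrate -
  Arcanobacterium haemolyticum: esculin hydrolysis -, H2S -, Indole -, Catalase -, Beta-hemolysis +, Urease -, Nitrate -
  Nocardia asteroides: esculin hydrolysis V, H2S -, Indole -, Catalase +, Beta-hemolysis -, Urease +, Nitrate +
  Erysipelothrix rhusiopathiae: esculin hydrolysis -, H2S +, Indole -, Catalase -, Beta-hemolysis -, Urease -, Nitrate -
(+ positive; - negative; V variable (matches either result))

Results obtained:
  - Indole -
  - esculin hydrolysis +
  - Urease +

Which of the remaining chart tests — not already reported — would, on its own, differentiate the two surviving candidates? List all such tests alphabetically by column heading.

Beta-hemolysis

Urease +: excludes 8 organisms — 2 left.
esculin hydrolysis +: all 2 remaining candidates are consistent.
Indole -: all 2 remaining candidates are consistent.
Two candidates remain: Bacillus cereus and Nocardia asteroides.
  H2S: - vs - — same for both, does not separate.
  Catalase: + vs + — same for both, does not separate.
  Beta-hemolysis: Bacillus cereus +, Nocardia asteroides - — discriminates.
  Nitrate: + vs + — same for both, does not separate.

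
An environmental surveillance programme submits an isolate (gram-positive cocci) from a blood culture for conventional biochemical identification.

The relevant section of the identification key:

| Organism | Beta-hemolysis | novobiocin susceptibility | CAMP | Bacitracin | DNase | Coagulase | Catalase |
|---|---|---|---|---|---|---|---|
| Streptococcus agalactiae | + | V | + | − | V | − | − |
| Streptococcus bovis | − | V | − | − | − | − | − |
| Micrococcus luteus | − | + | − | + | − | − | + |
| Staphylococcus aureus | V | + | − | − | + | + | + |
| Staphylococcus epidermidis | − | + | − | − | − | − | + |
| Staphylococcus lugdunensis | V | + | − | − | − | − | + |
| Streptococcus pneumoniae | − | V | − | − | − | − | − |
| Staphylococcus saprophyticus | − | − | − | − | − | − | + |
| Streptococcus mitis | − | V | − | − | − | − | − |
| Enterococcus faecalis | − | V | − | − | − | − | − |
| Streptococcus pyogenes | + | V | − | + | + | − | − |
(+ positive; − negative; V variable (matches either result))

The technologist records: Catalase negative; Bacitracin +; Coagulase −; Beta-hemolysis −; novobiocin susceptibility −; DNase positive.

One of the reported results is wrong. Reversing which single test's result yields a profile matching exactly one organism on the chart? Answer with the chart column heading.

Beta-hemolysis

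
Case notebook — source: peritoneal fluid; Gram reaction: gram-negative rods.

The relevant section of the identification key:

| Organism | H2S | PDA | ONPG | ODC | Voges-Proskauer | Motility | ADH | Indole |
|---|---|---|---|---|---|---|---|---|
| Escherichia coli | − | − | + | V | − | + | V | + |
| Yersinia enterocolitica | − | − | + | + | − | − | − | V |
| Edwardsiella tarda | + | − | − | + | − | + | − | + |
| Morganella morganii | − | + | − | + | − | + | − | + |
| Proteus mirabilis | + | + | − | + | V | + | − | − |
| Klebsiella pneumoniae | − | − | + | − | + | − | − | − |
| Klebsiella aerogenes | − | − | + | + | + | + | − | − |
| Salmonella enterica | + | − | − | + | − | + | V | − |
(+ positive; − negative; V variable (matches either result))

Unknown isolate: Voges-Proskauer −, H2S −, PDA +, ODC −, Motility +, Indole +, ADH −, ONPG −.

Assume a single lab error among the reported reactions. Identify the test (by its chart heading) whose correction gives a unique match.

ODC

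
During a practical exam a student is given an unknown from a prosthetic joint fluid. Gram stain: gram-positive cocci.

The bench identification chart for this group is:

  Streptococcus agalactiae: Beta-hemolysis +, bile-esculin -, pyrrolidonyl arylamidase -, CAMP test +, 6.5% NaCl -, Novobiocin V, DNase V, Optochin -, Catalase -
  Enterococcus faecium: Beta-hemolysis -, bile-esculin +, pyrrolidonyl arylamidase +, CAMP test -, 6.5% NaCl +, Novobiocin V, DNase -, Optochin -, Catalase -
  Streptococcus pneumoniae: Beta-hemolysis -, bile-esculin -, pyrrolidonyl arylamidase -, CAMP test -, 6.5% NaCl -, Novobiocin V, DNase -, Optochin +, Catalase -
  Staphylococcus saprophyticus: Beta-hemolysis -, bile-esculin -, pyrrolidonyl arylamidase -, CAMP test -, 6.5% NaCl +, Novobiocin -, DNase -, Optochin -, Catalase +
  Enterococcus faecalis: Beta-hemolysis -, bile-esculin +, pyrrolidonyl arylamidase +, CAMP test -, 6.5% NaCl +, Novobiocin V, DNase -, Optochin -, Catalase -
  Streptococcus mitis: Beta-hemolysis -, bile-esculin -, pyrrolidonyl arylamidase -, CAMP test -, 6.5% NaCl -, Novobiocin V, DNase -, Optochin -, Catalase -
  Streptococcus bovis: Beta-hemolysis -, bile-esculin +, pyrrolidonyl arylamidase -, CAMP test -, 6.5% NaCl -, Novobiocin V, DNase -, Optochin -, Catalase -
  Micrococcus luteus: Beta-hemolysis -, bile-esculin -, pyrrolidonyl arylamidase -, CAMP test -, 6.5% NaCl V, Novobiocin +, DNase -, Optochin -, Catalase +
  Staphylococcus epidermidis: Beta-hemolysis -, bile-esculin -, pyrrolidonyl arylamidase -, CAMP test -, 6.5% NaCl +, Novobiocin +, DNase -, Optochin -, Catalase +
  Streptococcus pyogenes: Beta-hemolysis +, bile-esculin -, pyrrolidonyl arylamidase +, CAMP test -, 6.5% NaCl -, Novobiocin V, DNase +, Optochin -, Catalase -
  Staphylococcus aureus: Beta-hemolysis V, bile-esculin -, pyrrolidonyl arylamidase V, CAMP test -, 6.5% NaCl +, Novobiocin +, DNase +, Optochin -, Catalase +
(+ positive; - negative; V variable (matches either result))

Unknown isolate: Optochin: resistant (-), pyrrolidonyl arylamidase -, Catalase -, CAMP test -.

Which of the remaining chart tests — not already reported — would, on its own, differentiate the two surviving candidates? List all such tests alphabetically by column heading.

CAMP test -: excludes Streptococcus agalactiae — 10 left.
pyrrolidonyl arylamidase -: excludes Enterococcus faecium, Enterococcus faecalis, Streptococcus pyogenes — 7 left.
Catalase -: excludes Staphylococcus saprophyticus, Micrococcus luteus, Staphylococcus epidermidis, Staphylococcus aureus — 3 left.
Optochin -: excludes Streptococcus pneumoniae — 2 left.
Two candidates remain: Streptococcus bovis and Streptococcus mitis.
  Beta-hemolysis: - vs - — same for both, does not separate.
  bile-esculin: Streptococcus bovis +, Streptococcus mitis - — discriminates.
  6.5% NaCl: - vs - — same for both, does not separate.
  Novobiocin: V vs V — variable for at least one, does not separate.
  DNase: - vs - — same for both, does not separate.

bile-esculin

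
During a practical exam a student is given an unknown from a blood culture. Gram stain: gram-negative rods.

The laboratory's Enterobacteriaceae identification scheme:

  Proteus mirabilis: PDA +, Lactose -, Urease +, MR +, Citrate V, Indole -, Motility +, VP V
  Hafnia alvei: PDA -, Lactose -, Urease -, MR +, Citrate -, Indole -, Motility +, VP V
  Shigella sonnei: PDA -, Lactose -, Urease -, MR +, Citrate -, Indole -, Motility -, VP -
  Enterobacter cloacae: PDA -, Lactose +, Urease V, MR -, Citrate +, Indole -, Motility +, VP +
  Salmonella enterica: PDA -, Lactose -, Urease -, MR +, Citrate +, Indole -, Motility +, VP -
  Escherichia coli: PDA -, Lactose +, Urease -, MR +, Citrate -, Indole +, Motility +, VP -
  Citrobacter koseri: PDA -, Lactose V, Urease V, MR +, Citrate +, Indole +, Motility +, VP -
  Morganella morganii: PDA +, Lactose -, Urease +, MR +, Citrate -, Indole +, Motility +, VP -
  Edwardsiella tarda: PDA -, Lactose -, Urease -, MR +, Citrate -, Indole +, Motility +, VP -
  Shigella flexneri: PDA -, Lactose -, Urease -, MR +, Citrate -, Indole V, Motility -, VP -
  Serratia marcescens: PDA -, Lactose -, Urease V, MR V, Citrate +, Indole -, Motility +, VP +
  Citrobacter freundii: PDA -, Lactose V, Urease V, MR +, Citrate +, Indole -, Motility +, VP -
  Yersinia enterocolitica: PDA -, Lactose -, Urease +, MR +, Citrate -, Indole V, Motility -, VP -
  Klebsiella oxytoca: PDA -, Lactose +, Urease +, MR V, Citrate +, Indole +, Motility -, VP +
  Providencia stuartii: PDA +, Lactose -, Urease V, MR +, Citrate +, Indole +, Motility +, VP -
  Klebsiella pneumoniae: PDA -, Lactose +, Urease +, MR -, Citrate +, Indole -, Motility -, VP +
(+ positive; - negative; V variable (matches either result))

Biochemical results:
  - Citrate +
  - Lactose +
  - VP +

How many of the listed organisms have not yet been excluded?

3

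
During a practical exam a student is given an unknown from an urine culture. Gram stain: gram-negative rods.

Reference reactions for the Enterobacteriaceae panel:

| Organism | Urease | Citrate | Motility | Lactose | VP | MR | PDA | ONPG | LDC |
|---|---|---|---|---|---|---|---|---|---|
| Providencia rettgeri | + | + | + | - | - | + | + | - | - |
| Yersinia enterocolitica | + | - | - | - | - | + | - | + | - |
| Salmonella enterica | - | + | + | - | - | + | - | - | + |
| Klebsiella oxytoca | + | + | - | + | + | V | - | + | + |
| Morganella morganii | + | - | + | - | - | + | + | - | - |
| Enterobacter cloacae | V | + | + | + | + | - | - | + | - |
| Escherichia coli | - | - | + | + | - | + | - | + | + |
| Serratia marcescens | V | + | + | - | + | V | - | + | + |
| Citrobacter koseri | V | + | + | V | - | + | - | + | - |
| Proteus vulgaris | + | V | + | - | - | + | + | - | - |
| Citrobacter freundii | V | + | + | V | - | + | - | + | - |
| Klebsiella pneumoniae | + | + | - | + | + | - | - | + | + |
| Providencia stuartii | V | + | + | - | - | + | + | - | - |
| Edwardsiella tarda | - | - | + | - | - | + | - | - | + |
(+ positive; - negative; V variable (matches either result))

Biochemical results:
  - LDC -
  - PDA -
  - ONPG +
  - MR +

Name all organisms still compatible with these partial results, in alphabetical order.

PDA -: excludes Providencia rettgeri, Morganella morganii, Proteus vulgaris, Providencia stuartii — 10 left.
ONPG +: excludes Salmonella enterica, Edwardsiella tarda — 8 left.
MR +: excludes Enterobacter cloacae, Klebsiella pneumoniae — 6 left.
LDC -: excludes Klebsiella oxytoca, Escherichia coli, Serratia marcescens — 3 left.

Citrobacter freundii, Citrobacter koseri, Yersinia enterocolitica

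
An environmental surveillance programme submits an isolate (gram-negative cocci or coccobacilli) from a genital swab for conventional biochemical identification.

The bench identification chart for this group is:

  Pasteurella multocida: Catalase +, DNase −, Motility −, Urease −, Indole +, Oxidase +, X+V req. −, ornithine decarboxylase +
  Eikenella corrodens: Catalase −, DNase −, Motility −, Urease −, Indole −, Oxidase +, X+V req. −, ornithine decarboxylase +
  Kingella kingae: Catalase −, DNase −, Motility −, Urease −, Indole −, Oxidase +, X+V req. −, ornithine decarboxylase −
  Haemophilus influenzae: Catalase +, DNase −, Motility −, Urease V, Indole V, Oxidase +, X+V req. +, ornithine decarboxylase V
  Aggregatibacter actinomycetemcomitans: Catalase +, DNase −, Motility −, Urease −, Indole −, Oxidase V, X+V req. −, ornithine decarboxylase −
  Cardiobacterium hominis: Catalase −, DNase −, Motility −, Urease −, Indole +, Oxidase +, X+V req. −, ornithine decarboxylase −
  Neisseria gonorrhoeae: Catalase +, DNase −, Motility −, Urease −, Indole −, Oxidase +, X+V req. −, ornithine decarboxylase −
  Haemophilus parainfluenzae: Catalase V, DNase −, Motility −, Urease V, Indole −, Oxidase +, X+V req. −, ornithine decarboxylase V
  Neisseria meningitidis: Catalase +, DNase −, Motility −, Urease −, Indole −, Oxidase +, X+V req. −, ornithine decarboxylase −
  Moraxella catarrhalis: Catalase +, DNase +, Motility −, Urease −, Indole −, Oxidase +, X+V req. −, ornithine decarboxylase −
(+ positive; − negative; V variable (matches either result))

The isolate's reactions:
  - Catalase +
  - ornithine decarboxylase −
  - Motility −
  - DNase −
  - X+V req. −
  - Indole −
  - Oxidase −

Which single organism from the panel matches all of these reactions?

Aggregatibacter actinomycetemcomitans

Catalase +: excludes Eikenella corrodens, Kingella kingae, Cardiobacterium hominis — 7 left.
Indole −: excludes Pasteurella multocida — 6 left.
DNase −: excludes Moraxella catarrhalis — 5 left.
X+V req. −: excludes Haemophilus influenzae — 4 left.
Oxidase −: excludes Neisseria gonorrhoeae, Haemophilus parainfluenzae, Neisseria meningitidis — 1 left.
Motility −: the one remaining candidate is consistent.
ornithine decarboxylase −: the one remaining candidate is consistent.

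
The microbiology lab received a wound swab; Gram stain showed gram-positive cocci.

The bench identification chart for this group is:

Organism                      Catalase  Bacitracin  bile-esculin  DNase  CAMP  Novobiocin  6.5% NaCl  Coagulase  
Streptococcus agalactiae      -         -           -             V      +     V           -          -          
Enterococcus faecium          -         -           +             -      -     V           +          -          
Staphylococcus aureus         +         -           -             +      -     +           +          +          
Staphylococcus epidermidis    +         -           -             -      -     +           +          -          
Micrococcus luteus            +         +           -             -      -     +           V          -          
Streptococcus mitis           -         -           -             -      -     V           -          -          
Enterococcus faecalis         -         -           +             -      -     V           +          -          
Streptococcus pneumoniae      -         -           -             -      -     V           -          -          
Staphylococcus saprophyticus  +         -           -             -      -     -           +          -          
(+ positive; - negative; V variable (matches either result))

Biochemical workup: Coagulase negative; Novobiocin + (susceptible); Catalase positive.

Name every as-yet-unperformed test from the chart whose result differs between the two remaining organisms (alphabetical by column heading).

Bacitracin

Catalase +: excludes 5 organisms — 4 left.
Novobiocin +: excludes Staphylococcus saprophyticus — 3 left.
Coagulase -: excludes Staphylococcus aureus — 2 left.
Two candidates remain: Micrococcus luteus and Staphylococcus epidermidis.
  Bacitracin: Micrococcus luteus +, Staphylococcus epidermidis - — discriminates.
  bile-esculin: - vs - — same for both, does not separate.
  DNase: - vs - — same for both, does not separate.
  CAMP: - vs - — same for both, does not separate.
  6.5% NaCl: V vs + — variable for at least one, does not separate.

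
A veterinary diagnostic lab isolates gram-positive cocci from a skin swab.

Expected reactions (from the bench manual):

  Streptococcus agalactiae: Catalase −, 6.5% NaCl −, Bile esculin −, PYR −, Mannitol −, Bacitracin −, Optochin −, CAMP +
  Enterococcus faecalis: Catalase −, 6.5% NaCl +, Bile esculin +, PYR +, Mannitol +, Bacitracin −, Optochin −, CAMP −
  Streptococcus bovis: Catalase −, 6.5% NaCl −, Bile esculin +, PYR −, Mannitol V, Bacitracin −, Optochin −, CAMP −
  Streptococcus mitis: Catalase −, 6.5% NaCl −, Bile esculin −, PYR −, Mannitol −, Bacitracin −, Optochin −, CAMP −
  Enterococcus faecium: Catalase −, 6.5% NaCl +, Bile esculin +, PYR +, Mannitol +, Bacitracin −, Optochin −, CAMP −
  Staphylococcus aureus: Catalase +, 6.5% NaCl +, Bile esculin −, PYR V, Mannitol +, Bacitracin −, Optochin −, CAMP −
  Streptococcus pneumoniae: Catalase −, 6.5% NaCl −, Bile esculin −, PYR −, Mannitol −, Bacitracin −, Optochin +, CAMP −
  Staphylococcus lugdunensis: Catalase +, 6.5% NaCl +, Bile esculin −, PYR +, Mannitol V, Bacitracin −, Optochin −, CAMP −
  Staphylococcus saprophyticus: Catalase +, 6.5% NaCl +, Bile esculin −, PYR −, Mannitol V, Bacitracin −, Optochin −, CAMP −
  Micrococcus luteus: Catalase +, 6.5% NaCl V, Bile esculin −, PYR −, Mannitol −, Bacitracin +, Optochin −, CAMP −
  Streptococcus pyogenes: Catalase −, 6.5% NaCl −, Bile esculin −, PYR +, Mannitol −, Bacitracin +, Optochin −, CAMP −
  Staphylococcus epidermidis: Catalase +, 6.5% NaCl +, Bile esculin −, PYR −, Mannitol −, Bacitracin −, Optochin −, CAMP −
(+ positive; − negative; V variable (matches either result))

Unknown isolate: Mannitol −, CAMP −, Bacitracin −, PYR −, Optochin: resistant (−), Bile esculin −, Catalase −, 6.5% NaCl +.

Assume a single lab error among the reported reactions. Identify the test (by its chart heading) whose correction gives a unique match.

As reported, no row in the chart matches all 8 reactions.
Reversing Optochin → still no organism matches.
Reversing Mannitol → still no organism matches.
Reversing Catalase → 2 organisms match (not unique).
Reversing Bacitracin → still no organism matches.
Reversing 6.5% NaCl (to −) → unique match: Streptococcus mitis.
Reversing CAMP → still no organism matches.
Reversing PYR → still no organism matches.
Reversing Bile esculin → still no organism matches.

6.5% NaCl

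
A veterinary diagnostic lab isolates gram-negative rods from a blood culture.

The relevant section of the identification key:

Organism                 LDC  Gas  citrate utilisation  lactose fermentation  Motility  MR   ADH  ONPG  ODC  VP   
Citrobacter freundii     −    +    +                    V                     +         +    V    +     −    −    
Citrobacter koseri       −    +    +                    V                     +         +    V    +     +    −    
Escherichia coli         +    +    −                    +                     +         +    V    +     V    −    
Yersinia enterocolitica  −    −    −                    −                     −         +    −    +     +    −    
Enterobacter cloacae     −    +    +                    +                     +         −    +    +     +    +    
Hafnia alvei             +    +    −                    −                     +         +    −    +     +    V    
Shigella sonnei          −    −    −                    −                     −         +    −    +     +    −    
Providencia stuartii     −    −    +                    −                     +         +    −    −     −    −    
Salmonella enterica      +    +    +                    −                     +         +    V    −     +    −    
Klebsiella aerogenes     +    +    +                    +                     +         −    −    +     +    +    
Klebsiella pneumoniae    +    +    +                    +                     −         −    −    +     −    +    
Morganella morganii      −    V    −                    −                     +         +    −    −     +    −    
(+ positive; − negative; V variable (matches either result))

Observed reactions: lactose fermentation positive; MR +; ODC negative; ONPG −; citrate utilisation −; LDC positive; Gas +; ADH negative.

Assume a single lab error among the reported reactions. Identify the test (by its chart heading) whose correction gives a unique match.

ONPG

As reported, no row in the chart matches all 8 reactions.
Reversing ONPG (to +) → unique match: Escherichia coli.
Reversing LDC → still no organism matches.
Reversing MR → still no organism matches.
Reversing ADH → still no organism matches.
Reversing citrate utilisation → still no organism matches.
Reversing lactose fermentation → still no organism matches.
Reversing ODC → still no organism matches.
Reversing Gas → still no organism matches.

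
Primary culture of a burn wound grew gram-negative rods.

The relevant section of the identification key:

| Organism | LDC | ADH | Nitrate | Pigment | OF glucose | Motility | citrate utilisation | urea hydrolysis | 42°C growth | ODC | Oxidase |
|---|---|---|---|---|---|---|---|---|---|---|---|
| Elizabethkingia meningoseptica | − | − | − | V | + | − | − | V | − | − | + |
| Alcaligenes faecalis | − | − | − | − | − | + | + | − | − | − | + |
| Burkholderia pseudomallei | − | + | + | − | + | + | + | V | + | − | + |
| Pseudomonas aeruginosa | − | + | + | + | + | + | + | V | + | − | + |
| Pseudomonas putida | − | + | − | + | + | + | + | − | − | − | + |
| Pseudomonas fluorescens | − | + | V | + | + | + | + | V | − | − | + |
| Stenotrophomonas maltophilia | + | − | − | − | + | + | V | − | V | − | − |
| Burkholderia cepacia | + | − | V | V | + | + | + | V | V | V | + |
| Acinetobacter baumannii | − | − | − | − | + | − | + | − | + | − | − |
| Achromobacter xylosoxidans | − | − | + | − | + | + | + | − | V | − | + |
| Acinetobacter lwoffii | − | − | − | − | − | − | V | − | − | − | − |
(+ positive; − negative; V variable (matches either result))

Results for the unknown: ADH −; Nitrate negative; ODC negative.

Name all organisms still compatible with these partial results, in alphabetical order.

ODC −: all 11 remaining candidates are consistent.
Nitrate −: excludes Burkholderia pseudomallei, Pseudomonas aeruginosa, Achromobacter xylosoxidans — 8 left.
ADH −: excludes Pseudomonas putida, Pseudomonas fluorescens — 6 left.

Acinetobacter baumannii, Acinetobacter lwoffii, Alcaligenes faecalis, Burkholderia cepacia, Elizabethkingia meningoseptica, Stenotrophomonas maltophilia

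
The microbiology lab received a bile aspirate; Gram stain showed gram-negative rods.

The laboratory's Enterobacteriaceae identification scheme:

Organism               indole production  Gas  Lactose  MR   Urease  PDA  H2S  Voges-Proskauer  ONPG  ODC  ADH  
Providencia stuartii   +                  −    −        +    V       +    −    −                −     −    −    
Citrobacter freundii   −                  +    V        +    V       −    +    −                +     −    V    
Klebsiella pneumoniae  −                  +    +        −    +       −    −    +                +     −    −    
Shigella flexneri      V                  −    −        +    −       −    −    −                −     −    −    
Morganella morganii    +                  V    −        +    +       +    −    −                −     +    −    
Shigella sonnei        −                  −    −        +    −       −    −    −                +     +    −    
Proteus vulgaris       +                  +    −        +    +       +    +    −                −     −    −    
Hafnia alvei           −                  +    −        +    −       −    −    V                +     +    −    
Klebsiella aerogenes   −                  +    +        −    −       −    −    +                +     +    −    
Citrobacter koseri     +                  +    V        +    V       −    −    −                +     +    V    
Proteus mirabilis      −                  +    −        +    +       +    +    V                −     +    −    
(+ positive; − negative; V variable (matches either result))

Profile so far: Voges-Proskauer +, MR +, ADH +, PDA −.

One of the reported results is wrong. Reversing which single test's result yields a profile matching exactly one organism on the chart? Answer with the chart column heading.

As reported, no row in the chart matches all 4 reactions.
Reversing MR → still no organism matches.
Reversing Voges-Proskauer → 2 organisms match (not unique).
Reversing ADH (to −) → unique match: Hafnia alvei.
Reversing PDA → still no organism matches.

ADH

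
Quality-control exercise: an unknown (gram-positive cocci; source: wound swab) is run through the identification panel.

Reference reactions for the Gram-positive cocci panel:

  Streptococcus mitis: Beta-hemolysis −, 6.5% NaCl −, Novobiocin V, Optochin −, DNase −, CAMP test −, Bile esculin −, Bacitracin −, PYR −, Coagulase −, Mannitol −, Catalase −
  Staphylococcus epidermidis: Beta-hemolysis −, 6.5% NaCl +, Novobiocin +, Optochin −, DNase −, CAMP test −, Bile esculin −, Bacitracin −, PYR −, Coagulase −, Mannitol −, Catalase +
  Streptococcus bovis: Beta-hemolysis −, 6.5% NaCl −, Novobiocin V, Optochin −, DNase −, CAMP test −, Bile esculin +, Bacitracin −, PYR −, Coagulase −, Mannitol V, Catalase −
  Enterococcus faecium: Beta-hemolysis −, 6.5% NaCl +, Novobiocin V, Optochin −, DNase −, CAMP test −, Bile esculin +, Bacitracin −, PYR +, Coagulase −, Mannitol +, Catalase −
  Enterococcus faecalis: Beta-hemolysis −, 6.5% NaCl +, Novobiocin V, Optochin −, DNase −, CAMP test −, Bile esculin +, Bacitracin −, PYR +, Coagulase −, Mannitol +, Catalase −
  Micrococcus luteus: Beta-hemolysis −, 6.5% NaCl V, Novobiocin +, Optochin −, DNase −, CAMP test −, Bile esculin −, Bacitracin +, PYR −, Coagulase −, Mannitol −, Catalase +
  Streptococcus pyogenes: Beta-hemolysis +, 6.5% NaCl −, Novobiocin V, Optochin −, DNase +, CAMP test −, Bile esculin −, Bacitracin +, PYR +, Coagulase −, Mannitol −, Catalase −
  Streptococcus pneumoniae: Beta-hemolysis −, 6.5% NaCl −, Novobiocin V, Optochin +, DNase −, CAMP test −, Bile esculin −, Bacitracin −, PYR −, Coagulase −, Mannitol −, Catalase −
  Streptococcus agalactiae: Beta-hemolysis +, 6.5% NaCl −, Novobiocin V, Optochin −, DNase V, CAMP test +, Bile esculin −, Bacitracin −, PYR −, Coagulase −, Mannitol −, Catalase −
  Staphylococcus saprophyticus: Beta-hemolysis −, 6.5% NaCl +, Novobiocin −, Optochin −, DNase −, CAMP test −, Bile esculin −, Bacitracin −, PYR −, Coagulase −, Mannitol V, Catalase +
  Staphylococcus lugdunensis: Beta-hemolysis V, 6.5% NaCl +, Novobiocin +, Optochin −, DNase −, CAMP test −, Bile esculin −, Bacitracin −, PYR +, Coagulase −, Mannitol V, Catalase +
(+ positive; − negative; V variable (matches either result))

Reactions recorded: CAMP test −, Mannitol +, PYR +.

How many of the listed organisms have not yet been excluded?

3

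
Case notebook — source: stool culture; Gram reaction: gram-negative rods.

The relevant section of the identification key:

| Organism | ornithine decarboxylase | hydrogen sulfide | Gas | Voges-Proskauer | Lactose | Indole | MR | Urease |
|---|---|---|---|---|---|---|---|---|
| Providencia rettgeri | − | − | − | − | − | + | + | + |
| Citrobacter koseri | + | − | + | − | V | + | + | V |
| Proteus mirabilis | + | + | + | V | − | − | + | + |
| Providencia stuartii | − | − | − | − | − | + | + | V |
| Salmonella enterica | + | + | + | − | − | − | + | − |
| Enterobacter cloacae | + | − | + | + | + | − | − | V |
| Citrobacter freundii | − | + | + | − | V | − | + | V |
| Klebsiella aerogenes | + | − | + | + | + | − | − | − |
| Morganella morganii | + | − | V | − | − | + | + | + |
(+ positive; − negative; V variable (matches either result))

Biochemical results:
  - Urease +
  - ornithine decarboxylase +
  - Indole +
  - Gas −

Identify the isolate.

Morganella morganii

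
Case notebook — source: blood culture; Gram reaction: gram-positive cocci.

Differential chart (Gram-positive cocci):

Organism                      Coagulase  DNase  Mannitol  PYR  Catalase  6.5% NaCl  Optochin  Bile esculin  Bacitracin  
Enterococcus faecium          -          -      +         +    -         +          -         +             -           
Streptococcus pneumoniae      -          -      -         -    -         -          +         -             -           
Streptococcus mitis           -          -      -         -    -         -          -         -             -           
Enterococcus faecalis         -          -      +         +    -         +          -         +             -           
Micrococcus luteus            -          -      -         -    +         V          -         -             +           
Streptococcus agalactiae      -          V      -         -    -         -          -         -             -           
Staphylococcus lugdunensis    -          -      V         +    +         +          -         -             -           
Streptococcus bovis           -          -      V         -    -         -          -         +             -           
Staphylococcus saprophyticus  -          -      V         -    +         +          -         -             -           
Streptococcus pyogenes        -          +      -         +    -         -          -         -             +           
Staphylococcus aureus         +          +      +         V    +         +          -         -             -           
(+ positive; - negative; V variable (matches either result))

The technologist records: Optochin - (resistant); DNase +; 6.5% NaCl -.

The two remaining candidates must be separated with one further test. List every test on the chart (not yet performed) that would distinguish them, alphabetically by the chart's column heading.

Bacitracin, PYR

DNase +: excludes 8 organisms — 3 left.
Optochin -: all 3 remaining candidates are consistent.
6.5% NaCl -: excludes Staphylococcus aureus — 2 left.
Two candidates remain: Streptococcus agalactiae and Streptococcus pyogenes.
  Coagulase: - vs - — same for both, does not separate.
  Mannitol: - vs - — same for both, does not separate.
  PYR: Streptococcus agalactiae -, Streptococcus pyogenes + — discriminates.
  Catalase: - vs - — same for both, does not separate.
  Bile esculin: - vs - — same for both, does not separate.
  Bacitracin: Streptococcus agalactiae -, Streptococcus pyogenes + — discriminates.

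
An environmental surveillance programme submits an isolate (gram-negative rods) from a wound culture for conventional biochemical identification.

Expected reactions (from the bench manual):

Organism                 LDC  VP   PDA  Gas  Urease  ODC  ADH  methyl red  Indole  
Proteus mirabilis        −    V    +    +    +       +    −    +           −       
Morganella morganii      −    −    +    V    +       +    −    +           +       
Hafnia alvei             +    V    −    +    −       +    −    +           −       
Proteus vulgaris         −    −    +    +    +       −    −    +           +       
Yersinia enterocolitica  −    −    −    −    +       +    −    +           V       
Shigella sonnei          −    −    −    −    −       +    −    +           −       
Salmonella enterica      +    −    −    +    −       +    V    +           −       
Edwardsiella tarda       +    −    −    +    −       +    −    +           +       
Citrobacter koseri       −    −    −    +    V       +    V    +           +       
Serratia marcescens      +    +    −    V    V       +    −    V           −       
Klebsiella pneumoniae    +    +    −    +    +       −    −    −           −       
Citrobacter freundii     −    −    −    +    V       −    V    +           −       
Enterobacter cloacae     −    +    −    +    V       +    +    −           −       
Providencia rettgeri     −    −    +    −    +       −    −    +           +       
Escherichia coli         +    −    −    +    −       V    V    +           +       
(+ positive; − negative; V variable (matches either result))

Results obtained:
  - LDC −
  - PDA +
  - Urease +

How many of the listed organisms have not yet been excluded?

4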